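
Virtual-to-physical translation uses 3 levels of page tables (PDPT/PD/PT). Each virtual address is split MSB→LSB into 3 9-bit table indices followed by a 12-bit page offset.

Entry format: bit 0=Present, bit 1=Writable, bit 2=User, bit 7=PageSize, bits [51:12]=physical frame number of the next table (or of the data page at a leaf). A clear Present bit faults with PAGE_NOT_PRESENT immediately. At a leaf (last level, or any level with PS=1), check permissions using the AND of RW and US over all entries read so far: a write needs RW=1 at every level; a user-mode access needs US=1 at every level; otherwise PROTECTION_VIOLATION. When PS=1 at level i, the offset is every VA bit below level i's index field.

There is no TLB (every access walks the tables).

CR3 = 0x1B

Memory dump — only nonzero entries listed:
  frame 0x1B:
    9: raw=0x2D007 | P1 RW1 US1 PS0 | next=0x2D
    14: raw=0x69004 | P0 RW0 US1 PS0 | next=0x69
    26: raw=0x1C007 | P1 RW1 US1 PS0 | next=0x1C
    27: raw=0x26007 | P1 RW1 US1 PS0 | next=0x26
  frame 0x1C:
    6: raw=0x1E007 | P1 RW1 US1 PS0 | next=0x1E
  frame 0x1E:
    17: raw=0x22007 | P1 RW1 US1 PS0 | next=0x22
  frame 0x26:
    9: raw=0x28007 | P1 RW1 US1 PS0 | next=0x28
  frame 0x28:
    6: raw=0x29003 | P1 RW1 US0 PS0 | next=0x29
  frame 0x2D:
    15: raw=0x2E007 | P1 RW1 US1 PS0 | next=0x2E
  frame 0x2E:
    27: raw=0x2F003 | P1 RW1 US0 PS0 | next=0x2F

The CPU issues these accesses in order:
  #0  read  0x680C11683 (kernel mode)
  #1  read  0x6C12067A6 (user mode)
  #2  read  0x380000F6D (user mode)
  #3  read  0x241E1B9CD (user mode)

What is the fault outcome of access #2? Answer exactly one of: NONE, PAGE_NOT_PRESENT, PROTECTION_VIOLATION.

Walk each access:
#0 VA=0x680C11683 (r,kernel):
  [0] read 0x1B idx=26: raw=0x1C007 flags P=1 W=1 U=1 S=0
  [1] read 0x1C idx=6: raw=0x1E007 flags P=1 W=1 U=1 S=0
  [2] read 0x1E idx=17: raw=0x22007 flags P=1 W=1 U=1 S=0
  → PA=0x22683  (3 entries read)
#1 VA=0x6C12067A6 (r,user):
  [0] read 0x1B idx=27: raw=0x26007 flags P=1 W=1 U=1 S=0
  [1] read 0x26 idx=9: raw=0x28007 flags P=1 W=1 U=1 S=0
  [2] read 0x28 idx=6: raw=0x29003 flags P=1 W=1 U=0 S=0
  → PROTECTION_VIOLATION  (3 entries read)
#2 VA=0x380000F6D (r,user):
  [0] read 0x1B idx=14: raw=0x69004 flags P=0 W=0 U=1 S=0
  → PAGE_NOT_PRESENT  (1 entries read)
#3 VA=0x241E1B9CD (r,user):
  [0] read 0x1B idx=9: raw=0x2D007 flags P=1 W=1 U=1 S=0
  [1] read 0x2D idx=15: raw=0x2E007 flags P=1 W=1 U=1 S=0
  [2] read 0x2E idx=27: raw=0x2F003 flags P=1 W=1 U=0 S=0
  → PROTECTION_VIOLATION  (3 entries read)

Access #2 fault: PAGE_NOT_PRESENT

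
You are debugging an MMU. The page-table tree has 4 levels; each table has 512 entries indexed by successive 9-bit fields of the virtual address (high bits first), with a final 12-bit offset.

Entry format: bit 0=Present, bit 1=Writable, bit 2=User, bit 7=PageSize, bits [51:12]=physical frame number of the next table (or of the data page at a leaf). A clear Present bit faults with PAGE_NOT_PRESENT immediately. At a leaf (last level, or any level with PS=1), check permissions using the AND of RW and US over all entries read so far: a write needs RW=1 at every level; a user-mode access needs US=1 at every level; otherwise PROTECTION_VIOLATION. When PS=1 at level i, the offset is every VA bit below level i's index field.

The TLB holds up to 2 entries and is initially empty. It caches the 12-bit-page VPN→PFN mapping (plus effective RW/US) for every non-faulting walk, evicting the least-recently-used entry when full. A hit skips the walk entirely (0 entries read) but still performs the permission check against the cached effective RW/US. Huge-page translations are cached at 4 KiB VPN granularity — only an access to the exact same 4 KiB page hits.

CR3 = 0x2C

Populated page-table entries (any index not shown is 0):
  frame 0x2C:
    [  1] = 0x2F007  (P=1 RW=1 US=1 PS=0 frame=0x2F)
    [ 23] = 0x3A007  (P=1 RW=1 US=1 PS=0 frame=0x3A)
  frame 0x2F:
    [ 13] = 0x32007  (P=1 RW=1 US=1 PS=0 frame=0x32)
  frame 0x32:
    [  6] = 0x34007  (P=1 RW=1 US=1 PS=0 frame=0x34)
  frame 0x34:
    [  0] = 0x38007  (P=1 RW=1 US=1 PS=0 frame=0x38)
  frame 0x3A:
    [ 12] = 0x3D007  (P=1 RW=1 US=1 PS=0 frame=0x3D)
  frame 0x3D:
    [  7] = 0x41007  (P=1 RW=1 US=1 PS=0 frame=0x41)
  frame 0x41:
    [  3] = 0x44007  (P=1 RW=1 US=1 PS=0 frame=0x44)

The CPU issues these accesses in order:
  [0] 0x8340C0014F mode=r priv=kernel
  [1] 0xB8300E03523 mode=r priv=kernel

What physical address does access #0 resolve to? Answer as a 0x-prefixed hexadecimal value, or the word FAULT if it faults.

Walk each access:
#0 VA=0x8340C0014F (r,kernel):
  L0: frame=0x2C idx=1 entry=0x2F007 [P=1 RW=1 US=1 PS=0]
  L1: frame=0x2F idx=13 entry=0x32007 [P=1 RW=1 US=1 PS=0]
  L2: frame=0x32 idx=6 entry=0x34007 [P=1 RW=1 US=1 PS=0]
  L3: frame=0x34 idx=0 entry=0x38007 [P=1 RW=1 US=1 PS=0]
  → PA=0x3814F  (4 entries read)
#1 VA=0xB8300E03523 (r,kernel):
  L0: frame=0x2C idx=23 entry=0x3A007 [P=1 RW=1 US=1 PS=0]
  L1: frame=0x3A idx=12 entry=0x3D007 [P=1 RW=1 US=1 PS=0]
  L2: frame=0x3D idx=7 entry=0x41007 [P=1 RW=1 US=1 PS=0]
  L3: frame=0x41 idx=3 entry=0x44007 [P=1 RW=1 US=1 PS=0]
  → PA=0x44523  (4 entries read)

Access #0 PA: 0x3814F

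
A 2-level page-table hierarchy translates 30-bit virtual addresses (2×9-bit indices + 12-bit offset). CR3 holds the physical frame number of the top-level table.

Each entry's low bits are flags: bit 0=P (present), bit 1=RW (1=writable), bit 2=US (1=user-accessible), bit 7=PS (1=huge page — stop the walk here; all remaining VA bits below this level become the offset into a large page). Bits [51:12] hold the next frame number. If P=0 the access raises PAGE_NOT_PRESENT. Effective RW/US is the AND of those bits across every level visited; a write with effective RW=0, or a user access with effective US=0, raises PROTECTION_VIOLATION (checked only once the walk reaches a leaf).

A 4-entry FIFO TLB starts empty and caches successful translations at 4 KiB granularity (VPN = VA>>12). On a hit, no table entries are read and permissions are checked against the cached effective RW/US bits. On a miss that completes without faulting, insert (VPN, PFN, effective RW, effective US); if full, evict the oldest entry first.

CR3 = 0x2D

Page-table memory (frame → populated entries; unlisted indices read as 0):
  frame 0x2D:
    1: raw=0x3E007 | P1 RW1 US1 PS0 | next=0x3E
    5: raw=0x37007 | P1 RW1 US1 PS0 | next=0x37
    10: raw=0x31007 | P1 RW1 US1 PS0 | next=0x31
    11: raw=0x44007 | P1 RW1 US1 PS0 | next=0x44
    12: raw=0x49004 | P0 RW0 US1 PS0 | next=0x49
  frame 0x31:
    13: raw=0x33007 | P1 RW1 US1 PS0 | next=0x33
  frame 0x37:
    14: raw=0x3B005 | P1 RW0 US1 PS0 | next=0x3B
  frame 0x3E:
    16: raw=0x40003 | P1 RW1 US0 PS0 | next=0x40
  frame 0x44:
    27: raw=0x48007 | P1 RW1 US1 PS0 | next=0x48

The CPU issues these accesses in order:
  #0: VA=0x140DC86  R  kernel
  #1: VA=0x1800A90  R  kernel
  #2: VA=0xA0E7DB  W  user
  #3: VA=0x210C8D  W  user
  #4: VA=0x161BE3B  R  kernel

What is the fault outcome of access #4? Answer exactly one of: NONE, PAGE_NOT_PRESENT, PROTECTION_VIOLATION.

Per-access translation:
#0 VA=0x140DC86 (r,kernel):
  [0] read 0x2D idx=10: raw=0x31007 flags P=1 W=1 U=1 S=0
  [1] read 0x31 idx=13: raw=0x33007 flags P=1 W=1 U=1 S=0
  ✓ 0x33C86  — 2 lookups
#1 VA=0x1800A90 (r,kernel):
  [0] read 0x2D idx=12: raw=0x49004 flags P=0 W=0 U=1 S=0
  ✗ PAGE_NOT_PRESENT  [1 reads]
#2 VA=0xA0E7DB (w,user):
  [0] read 0x2D idx=5: raw=0x37007 flags P=1 W=1 U=1 S=0
  [1] read 0x37 idx=14: raw=0x3B005 flags P=1 W=0 U=1 S=0
  ✗ PROTECTION_VIOLATION  [2 reads]
#3 VA=0x210C8D (w,user):
  [0] read 0x2D idx=1: raw=0x3E007 flags P=1 W=1 U=1 S=0
  [1] read 0x3E idx=16: raw=0x40003 flags P=1 W=1 U=0 S=0
  ✗ PROTECTION_VIOLATION  [2 reads]
#4 VA=0x161BE3B (r,kernel):
  [0] read 0x2D idx=11: raw=0x44007 flags P=1 W=1 U=1 S=0
  [1] read 0x44 idx=27: raw=0x48007 flags P=1 W=1 U=1 S=0
  ✓ 0x48E3B  — 2 lookups

Access #4 fault: NONE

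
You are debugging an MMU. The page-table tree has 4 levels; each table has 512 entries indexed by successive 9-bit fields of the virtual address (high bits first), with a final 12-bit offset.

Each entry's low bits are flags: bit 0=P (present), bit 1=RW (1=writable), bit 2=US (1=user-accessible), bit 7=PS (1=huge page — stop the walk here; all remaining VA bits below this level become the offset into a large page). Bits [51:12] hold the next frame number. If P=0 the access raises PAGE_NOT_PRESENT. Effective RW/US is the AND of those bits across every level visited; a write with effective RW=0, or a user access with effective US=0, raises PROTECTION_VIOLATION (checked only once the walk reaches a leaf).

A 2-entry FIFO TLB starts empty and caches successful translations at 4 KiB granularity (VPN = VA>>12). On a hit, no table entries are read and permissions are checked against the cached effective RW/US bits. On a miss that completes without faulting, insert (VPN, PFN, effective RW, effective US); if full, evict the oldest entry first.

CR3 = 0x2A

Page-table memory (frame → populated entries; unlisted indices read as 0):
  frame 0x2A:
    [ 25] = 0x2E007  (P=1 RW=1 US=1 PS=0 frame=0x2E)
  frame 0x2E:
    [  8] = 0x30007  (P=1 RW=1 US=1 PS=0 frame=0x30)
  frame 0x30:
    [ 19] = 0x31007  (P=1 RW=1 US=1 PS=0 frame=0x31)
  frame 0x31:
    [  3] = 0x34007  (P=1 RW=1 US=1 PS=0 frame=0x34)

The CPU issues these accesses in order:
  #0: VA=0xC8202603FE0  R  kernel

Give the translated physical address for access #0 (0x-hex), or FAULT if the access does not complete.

Walk each access:
#0 VA=0xC8202603FE0 (r,kernel):
  [0] read 0x2A idx=25: raw=0x2E007 flags P=1 W=1 U=1 S=0
  [1] read 0x2E idx=8: raw=0x30007 flags P=1 W=1 U=1 S=0
  [2] read 0x30 idx=19: raw=0x31007 flags P=1 W=1 U=1 S=0
  [3] read 0x31 idx=3: raw=0x34007 flags P=1 W=1 U=1 S=0
  ⇒ phys 0x34FE0  [4 reads]

Access #0 PA: 0x34FE0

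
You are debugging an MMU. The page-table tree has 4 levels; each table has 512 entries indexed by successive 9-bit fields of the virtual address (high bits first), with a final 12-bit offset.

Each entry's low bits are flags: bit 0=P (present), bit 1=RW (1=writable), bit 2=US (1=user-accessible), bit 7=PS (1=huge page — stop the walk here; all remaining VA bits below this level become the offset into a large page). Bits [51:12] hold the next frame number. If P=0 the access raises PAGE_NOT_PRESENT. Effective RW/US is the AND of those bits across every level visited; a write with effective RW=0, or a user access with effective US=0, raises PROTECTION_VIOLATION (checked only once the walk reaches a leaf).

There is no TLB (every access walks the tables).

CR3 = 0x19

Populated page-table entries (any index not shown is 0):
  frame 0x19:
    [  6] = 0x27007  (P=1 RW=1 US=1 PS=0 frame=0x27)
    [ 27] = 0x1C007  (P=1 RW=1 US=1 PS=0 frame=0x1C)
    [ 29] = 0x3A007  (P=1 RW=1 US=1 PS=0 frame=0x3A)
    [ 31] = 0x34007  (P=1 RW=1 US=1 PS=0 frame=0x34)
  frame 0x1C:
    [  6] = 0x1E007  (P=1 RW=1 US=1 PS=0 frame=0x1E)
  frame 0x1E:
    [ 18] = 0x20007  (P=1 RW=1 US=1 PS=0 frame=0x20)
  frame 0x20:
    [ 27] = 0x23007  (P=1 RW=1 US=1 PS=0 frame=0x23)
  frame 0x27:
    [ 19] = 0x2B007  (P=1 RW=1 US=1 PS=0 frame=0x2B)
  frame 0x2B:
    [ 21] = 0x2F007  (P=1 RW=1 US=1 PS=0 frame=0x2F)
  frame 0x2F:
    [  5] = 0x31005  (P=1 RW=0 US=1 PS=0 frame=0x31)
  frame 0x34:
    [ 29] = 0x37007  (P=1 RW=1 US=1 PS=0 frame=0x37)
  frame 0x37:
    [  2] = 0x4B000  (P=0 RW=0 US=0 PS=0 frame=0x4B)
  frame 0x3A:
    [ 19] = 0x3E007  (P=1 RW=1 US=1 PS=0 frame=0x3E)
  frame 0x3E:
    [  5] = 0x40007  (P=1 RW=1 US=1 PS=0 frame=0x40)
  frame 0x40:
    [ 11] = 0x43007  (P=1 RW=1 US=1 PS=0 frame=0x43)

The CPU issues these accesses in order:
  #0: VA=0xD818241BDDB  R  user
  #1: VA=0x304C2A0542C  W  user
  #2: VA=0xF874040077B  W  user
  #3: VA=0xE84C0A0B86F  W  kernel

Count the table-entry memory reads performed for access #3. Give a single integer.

Walk each access:
#0 VA=0xD818241BDDB (r,user):
  L0: frame=0x19 idx=27 entry=0x1C007 [P=1 RW=1 US=1 PS=0]
  L1: frame=0x1C idx=6 entry=0x1E007 [P=1 RW=1 US=1 PS=0]
  L2: frame=0x1E idx=18 entry=0x20007 [P=1 RW=1 US=1 PS=0]
  L3: frame=0x20 idx=27 entry=0x23007 [P=1 RW=1 US=1 PS=0]
  → PA=0x23DDB  (4 entries read)
#1 VA=0x304C2A0542C (w,user):
  L0: frame=0x19 idx=6 entry=0x27007 [P=1 RW=1 US=1 PS=0]
  L1: frame=0x27 idx=19 entry=0x2B007 [P=1 RW=1 US=1 PS=0]
  L2: frame=0x2B idx=21 entry=0x2F007 [P=1 RW=1 US=1 PS=0]
  L3: frame=0x2F idx=5 entry=0x31005 [P=1 RW=0 US=1 PS=0]
  ⇒ fault: PROTECTION_VIOLATION  — 4 lookups
#2 VA=0xF874040077B (w,user):
  L0: frame=0x19 idx=31 entry=0x34007 [P=1 RW=1 US=1 PS=0]
  L1: frame=0x34 idx=29 entry=0x37007 [P=1 RW=1 US=1 PS=0]
  L2: frame=0x37 idx=2 entry=0x4B000 [P=0 RW=0 US=0 PS=0]
  ⇒ fault: PAGE_NOT_PRESENT  — 3 lookups
#3 VA=0xE84C0A0B86F (w,kernel):
  L0: frame=0x19 idx=29 entry=0x3A007 [P=1 RW=1 US=1 PS=0]
  L1: frame=0x3A idx=19 entry=0x3E007 [P=1 RW=1 US=1 PS=0]
  L2: frame=0x3E idx=5 entry=0x40007 [P=1 RW=1 US=1 PS=0]
  L3: frame=0x40 idx=11 entry=0x43007 [P=1 RW=1 US=1 PS=0]
  → PA=0x4386F  (4 entries read)

Entries read for #3: 4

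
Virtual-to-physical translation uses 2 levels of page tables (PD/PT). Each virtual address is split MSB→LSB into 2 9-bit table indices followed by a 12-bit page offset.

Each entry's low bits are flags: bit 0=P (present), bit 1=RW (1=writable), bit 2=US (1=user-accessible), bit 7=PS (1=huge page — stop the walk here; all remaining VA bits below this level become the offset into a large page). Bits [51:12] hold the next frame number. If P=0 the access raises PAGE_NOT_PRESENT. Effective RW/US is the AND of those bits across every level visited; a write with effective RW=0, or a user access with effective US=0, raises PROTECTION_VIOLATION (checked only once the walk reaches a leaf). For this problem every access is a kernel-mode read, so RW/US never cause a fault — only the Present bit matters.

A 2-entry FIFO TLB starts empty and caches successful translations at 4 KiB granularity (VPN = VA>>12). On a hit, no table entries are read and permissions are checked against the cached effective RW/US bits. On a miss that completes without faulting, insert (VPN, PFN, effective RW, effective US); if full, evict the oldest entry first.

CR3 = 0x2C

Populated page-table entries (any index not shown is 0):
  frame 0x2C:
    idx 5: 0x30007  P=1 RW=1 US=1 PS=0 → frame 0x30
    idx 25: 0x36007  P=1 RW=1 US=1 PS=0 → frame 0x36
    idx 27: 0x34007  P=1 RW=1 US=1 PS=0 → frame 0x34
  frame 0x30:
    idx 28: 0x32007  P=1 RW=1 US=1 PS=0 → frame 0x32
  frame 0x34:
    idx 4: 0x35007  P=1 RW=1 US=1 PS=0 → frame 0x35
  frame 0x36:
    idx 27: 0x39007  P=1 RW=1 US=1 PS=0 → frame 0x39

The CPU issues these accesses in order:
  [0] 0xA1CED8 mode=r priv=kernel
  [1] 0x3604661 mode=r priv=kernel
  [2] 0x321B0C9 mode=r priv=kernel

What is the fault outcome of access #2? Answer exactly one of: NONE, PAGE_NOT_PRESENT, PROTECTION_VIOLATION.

Trace:
#0 VA=0xA1CED8 (r,kernel):
  [0] read 0x2C idx=5: raw=0x30007 flags P=1 W=1 U=1 S=0
  [1] read 0x30 idx=28: raw=0x32007 flags P=1 W=1 U=1 S=0
  → PA=0x32ED8  (2 entries read)
#1 VA=0x3604661 (r,kernel):
  [0] read 0x2C idx=27: raw=0x34007 flags P=1 W=1 U=1 S=0
  [1] read 0x34 idx=4: raw=0x35007 flags P=1 W=1 U=1 S=0
  → PA=0x35661  (2 entries read)
#2 VA=0x321B0C9 (r,kernel):
  [0] read 0x2C idx=25: raw=0x36007 flags P=1 W=1 U=1 S=0
  [1] read 0x36 idx=27: raw=0x39007 flags P=1 W=1 U=1 S=0
  → PA=0x390C9  (2 entries read)

Access #2 fault: NONE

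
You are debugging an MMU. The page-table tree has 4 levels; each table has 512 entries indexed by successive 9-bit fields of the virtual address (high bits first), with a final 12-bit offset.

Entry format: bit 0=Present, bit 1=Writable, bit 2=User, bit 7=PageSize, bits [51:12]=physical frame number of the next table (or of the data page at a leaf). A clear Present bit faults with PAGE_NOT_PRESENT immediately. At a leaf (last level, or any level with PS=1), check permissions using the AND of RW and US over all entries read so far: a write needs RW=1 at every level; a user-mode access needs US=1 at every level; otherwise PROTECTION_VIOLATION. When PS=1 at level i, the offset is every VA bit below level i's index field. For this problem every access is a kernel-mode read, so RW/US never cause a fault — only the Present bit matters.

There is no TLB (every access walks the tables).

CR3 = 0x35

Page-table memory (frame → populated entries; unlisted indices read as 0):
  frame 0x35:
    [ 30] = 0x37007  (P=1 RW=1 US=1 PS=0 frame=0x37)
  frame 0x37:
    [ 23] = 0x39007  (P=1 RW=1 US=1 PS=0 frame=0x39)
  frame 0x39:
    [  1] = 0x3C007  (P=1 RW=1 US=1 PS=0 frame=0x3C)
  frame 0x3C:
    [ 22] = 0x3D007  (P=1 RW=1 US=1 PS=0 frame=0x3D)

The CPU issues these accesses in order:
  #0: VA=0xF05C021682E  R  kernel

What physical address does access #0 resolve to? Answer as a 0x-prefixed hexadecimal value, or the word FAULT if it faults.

Trace:
#0 VA=0xF05C021682E (r,kernel):
  [0] read 0x35 idx=30: raw=0x37007 flags P=1 W=1 U=1 S=0
  [1] read 0x37 idx=23: raw=0x39007 flags P=1 W=1 U=1 S=0
  [2] read 0x39 idx=1: raw=0x3C007 flags P=1 W=1 U=1 S=0
  [3] read 0x3C idx=22: raw=0x3D007 flags P=1 W=1 U=1 S=0
  ⇒ phys 0x3D82E  [4 reads]

Access #0 PA: 0x3D82E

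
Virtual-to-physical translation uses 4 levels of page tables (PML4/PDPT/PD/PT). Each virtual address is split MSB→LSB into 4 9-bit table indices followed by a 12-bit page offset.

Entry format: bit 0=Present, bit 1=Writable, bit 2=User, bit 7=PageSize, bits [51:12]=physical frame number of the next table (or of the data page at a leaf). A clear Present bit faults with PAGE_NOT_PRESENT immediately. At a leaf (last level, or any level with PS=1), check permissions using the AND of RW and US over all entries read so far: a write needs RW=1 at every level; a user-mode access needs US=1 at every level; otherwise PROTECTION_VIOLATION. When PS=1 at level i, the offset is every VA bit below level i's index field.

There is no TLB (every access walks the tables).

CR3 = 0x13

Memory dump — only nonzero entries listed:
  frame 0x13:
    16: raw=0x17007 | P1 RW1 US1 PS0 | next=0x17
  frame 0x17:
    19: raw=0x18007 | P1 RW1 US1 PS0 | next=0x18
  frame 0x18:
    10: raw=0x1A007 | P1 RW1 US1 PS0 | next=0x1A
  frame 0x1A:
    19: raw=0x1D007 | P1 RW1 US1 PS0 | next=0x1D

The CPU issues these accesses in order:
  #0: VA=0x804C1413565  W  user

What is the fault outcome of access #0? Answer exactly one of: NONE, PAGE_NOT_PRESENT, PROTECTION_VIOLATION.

Walk each access:
#0 VA=0x804C1413565 (w,user):
  L0 @0x13[16] → 0x17007  P=1,RW=1,US=1,PS=0
  L1 @0x17[19] → 0x18007  P=1,RW=1,US=1,PS=0
  L2 @0x18[10] → 0x1A007  P=1,RW=1,US=1,PS=0
  L3 @0x1A[19] → 0x1D007  P=1,RW=1,US=1,PS=0
  → PA=0x1D565  (4 entries read)

Access #0 fault: NONE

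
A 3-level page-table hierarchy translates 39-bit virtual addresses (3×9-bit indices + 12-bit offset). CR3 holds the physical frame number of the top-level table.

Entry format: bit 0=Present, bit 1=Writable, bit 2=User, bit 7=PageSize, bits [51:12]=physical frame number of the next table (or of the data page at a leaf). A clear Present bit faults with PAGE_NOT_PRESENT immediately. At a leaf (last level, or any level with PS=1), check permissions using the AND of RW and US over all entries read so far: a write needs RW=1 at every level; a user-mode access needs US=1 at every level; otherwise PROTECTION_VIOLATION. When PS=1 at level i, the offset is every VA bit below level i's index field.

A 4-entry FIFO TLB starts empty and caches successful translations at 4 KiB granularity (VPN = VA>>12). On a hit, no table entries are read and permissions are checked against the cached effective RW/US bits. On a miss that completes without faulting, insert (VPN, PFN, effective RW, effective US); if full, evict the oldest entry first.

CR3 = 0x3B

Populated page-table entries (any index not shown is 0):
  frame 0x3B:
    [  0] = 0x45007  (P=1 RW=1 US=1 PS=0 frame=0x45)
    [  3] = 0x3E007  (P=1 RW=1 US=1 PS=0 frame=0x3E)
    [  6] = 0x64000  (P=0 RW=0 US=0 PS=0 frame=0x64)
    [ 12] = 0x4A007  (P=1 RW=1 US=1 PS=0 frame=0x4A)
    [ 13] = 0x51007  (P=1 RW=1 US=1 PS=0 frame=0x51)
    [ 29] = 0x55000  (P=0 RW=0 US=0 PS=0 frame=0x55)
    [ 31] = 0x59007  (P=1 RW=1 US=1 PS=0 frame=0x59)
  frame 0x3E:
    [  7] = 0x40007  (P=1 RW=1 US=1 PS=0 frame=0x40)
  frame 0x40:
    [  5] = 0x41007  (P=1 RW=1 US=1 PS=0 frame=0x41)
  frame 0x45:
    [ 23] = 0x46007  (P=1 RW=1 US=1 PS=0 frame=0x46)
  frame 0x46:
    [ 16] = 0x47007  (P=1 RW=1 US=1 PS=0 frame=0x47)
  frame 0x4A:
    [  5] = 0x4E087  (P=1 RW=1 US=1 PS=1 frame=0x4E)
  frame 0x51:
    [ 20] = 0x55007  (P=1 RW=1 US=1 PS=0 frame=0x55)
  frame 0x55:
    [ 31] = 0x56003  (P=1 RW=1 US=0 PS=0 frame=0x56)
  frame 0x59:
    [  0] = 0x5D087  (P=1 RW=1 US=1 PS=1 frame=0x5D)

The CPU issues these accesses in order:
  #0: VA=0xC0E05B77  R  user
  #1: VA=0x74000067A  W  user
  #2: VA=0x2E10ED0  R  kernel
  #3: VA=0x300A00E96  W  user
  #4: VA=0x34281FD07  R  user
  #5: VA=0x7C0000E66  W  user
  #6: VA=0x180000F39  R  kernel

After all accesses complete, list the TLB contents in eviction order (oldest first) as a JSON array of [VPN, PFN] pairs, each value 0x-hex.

Per-access translation:
#0 VA=0xC0E05B77 (r,user):
  [0] read 0x3B idx=3: raw=0x3E007 flags P=1 W=1 U=1 S=0
  [1] read 0x3E idx=7: raw=0x40007 flags P=1 W=1 U=1 S=0
  [2] read 0x40 idx=5: raw=0x41007 flags P=1 W=1 U=1 S=0
  ⇒ phys 0x41B77  [3 reads]
#1 VA=0x74000067A (w,user):
  [0] read 0x3B idx=29: raw=0x55000 flags P=0 W=0 U=0 S=0
  ✗ PAGE_NOT_PRESENT  [1 reads]
#2 VA=0x2E10ED0 (r,kernel):
  [0] read 0x3B idx=0: raw=0x45007 flags P=1 W=1 U=1 S=0
  [1] read 0x45 idx=23: raw=0x46007 flags P=1 W=1 U=1 S=0
  [2] read 0x46 idx=16: raw=0x47007 flags P=1 W=1 U=1 S=0
  ⇒ phys 0x47ED0  [3 reads]
#3 VA=0x300A00E96 (w,user):
  [0] read 0x3B idx=12: raw=0x4A007 flags P=1 W=1 U=1 S=0
  [1] read 0x4A idx=5: raw=0x4E087 flags P=1 W=1 U=1 S=1
  ⇒ phys 0x4EE96 (huge @L1)  [2 reads]
#4 VA=0x34281FD07 (r,user):
  [0] read 0x3B idx=13: raw=0x51007 flags P=1 W=1 U=1 S=0
  [1] read 0x51 idx=20: raw=0x55007 flags P=1 W=1 U=1 S=0
  [2] read 0x55 idx=31: raw=0x56003 flags P=1 W=1 U=0 S=0
  ✗ PROTECTION_VIOLATION  [3 reads]
#5 VA=0x7C0000E66 (w,user):
  [0] read 0x3B idx=31: raw=0x59007 flags P=1 W=1 U=1 S=0
  [1] read 0x59 idx=0: raw=0x5D087 flags P=1 W=1 U=1 S=1
  ⇒ phys 0x5DE66 (huge @L1)  [2 reads]
#6 VA=0x180000F39 (r,kernel):
  [0] read 0x3B idx=6: raw=0x64000 flags P=0 W=0 U=0 S=0
  ✗ PAGE_NOT_PRESENT  [1 reads]

TLB: [["0xC0E05", "0x41"], ["0x2E10", "0x47"], ["0x300A00", "0x4E"], ["0x7C0000", "0x5D"]]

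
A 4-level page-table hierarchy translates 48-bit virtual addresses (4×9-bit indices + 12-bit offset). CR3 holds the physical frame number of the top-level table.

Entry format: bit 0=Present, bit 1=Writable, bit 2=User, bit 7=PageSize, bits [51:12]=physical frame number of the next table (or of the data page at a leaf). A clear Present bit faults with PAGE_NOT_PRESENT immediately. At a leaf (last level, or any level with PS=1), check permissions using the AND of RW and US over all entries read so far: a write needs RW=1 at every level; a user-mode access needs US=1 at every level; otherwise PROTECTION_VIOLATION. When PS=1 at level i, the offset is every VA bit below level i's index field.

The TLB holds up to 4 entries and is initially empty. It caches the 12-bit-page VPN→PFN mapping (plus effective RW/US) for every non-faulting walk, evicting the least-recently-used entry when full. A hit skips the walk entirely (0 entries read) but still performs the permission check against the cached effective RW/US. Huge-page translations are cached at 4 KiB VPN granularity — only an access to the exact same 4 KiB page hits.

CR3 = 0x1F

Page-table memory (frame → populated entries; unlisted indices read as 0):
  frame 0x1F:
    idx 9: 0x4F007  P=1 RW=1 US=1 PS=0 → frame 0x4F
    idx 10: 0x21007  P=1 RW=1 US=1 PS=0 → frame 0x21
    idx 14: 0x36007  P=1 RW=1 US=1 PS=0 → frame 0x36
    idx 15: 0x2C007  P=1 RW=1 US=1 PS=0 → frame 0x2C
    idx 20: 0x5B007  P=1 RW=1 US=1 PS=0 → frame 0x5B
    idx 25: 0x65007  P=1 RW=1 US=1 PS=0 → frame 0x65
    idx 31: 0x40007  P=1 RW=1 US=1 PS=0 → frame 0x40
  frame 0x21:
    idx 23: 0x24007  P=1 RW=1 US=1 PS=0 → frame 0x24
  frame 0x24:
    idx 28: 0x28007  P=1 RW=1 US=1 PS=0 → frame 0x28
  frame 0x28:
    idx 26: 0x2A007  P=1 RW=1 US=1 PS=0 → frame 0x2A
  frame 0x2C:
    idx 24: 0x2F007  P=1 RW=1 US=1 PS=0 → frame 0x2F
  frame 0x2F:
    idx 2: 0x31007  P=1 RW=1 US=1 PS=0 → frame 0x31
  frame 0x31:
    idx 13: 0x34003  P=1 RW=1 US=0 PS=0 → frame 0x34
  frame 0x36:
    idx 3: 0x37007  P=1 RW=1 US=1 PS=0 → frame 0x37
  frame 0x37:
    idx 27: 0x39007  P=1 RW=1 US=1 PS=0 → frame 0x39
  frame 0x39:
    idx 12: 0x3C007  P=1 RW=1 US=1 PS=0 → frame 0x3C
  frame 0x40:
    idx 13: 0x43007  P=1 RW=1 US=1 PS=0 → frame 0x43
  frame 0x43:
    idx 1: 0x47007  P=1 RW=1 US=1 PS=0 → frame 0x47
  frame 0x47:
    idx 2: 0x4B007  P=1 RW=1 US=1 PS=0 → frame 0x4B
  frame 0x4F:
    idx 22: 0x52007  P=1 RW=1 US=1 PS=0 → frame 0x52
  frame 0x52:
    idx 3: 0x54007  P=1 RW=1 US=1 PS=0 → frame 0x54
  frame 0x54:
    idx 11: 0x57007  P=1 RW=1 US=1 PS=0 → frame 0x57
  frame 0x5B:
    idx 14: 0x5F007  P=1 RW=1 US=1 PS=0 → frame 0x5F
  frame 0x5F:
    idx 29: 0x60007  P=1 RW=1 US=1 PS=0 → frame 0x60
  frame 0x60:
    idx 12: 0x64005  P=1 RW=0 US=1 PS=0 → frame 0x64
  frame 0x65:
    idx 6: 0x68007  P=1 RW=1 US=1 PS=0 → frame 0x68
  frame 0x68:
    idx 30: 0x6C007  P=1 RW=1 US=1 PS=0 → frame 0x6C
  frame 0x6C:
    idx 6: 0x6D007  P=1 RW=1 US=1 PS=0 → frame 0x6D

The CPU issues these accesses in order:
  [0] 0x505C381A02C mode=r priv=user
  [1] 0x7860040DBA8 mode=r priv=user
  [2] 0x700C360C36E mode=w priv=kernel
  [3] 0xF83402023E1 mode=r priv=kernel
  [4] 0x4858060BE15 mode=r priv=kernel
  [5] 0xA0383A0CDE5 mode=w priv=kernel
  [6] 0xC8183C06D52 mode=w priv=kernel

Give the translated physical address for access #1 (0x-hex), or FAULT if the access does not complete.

Walk each access:
#0 VA=0x505C381A02C (r,user):
  [0] read 0x1F idx=10: raw=0x21007 flags P=1 W=1 U=1 S=0
  [1] read 0x21 idx=23: raw=0x24007 flags P=1 W=1 U=1 S=0
  [2] read 0x24 idx=28: raw=0x28007 flags P=1 W=1 U=1 S=0
  [3] read 0x28 idx=26: raw=0x2A007 flags P=1 W=1 U=1 S=0
  ⇒ phys 0x2A02C  [4 reads]
#1 VA=0x7860040DBA8 (r,user):
  [0] read 0x1F idx=15: raw=0x2C007 flags P=1 W=1 U=1 S=0
  [1] read 0x2C idx=24: raw=0x2F007 flags P=1 W=1 U=1 S=0
  [2] read 0x2F idx=2: raw=0x31007 flags P=1 W=1 U=1 S=0
  [3] read 0x31 idx=13: raw=0x34003 flags P=1 W=1 U=0 S=0
  → PROTECTION_VIOLATION  (4 entries read)
#2 VA=0x700C360C36E (w,kernel):
  [0] read 0x1F idx=14: raw=0x36007 flags P=1 W=1 U=1 S=0
  [1] read 0x36 idx=3: raw=0x37007 flags P=1 W=1 U=1 S=0
  [2] read 0x37 idx=27: raw=0x39007 flags P=1 W=1 U=1 S=0
  [3] read 0x39 idx=12: raw=0x3C007 flags P=1 W=1 U=1 S=0
  ⇒ phys 0x3C36E  [4 reads]
#3 VA=0xF83402023E1 (r,kernel):
  [0] read 0x1F idx=31: raw=0x40007 flags P=1 W=1 U=1 S=0
  [1] read 0x40 idx=13: raw=0x43007 flags P=1 W=1 U=1 S=0
  [2] read 0x43 idx=1: raw=0x47007 flags P=1 W=1 U=1 S=0
  [3] read 0x47 idx=2: raw=0x4B007 flags P=1 W=1 U=1 S=0
  ⇒ phys 0x4B3E1  [4 reads]
#4 VA=0x4858060BE15 (r,kernel):
  [0] read 0x1F idx=9: raw=0x4F007 flags P=1 W=1 U=1 S=0
  [1] read 0x4F idx=22: raw=0x52007 flags P=1 W=1 U=1 S=0
  [2] read 0x52 idx=3: raw=0x54007 flags P=1 W=1 U=1 S=0
  [3] read 0x54 idx=11: raw=0x57007 flags P=1 W=1 U=1 S=0
  ⇒ phys 0x57E15  [4 reads]
#5 VA=0xA0383A0CDE5 (w,kernel):
  [0] read 0x1F idx=20: raw=0x5B007 flags P=1 W=1 U=1 S=0
  [1] read 0x5B idx=14: raw=0x5F007 flags P=1 W=1 U=1 S=0
  [2] read 0x5F idx=29: raw=0x60007 flags P=1 W=1 U=1 S=0
  [3] read 0x60 idx=12: raw=0x64005 flags P=1 W=0 U=1 S=0
  → PROTECTION_VIOLATION  (4 entries read)
#6 VA=0xC8183C06D52 (w,kernel):
  [0] read 0x1F idx=25: raw=0x65007 flags P=1 W=1 U=1 S=0
  [1] read 0x65 idx=6: raw=0x68007 flags P=1 W=1 U=1 S=0
  [2] read 0x68 idx=30: raw=0x6C007 flags P=1 W=1 U=1 S=0
  [3] read 0x6C idx=6: raw=0x6D007 flags P=1 W=1 U=1 S=0
  ⇒ phys 0x6DD52  [4 reads]

Access #1 PA: FAULT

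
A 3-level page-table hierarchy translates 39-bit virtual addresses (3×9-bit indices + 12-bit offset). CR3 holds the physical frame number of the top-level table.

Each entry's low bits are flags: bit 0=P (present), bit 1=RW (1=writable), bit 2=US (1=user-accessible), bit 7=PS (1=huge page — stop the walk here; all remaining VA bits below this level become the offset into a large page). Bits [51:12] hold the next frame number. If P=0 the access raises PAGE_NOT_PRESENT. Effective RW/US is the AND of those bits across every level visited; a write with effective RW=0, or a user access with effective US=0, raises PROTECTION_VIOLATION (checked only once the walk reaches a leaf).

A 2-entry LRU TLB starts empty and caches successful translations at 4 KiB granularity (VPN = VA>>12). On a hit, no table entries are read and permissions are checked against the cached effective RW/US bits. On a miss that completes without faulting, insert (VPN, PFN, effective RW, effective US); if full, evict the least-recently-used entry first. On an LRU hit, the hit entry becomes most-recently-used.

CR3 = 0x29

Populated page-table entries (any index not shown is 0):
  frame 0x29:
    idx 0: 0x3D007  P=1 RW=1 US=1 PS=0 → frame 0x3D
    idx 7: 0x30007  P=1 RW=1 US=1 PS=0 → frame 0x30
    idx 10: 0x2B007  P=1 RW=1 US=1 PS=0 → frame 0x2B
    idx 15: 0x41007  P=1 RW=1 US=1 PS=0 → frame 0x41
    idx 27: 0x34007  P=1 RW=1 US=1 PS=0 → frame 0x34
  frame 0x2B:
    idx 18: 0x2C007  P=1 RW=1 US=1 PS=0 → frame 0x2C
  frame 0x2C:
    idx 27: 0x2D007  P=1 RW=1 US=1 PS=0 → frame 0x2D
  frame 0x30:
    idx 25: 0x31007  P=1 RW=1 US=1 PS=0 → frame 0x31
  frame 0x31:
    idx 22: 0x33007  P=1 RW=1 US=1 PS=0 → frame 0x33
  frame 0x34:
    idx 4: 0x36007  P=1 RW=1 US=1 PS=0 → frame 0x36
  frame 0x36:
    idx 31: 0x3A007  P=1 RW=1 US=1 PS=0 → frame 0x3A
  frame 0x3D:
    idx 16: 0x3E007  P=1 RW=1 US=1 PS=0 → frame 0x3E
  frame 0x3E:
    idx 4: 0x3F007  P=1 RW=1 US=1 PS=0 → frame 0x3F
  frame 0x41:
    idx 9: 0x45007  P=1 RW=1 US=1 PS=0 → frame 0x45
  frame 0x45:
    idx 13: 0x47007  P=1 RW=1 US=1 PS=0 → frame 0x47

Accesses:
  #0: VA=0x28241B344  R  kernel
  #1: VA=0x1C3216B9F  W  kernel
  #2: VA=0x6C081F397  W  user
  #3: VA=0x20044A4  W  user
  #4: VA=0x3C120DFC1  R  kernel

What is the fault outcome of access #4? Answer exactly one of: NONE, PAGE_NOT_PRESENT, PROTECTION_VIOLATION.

Trace:
#0 VA=0x28241B344 (r,kernel):
  L0: frame=0x29 idx=10 entry=0x2B007 [P=1 RW=1 US=1 PS=0]
  L1: frame=0x2B idx=18 entry=0x2C007 [P=1 RW=1 US=1 PS=0]
  L2: frame=0x2C idx=27 entry=0x2D007 [P=1 RW=1 US=1 PS=0]
  ⇒ phys 0x2D344  [3 reads]
#1 VA=0x1C3216B9F (w,kernel):
  L0: frame=0x29 idx=7 entry=0x30007 [P=1 RW=1 US=1 PS=0]
  L1: frame=0x30 idx=25 entry=0x31007 [P=1 RW=1 US=1 PS=0]
  L2: frame=0x31 idx=22 entry=0x33007 [P=1 RW=1 US=1 PS=0]
  ⇒ phys 0x33B9F  [3 reads]
#2 VA=0x6C081F397 (w,user):
  L0: frame=0x29 idx=27 entry=0x34007 [P=1 RW=1 US=1 PS=0]
  L1: frame=0x34 idx=4 entry=0x36007 [P=1 RW=1 US=1 PS=0]
  L2: frame=0x36 idx=31 entry=0x3A007 [P=1 RW=1 US=1 PS=0]
  ⇒ phys 0x3A397  [3 reads]
#3 VA=0x20044A4 (w,user):
  L0: frame=0x29 idx=0 entry=0x3D007 [P=1 RW=1 US=1 PS=0]
  L1: frame=0x3D idx=16 entry=0x3E007 [P=1 RW=1 US=1 PS=0]
  L2: frame=0x3E idx=4 entry=0x3F007 [P=1 RW=1 US=1 PS=0]
  ⇒ phys 0x3F4A4  [3 reads]
#4 VA=0x3C120DFC1 (r,kernel):
  L0: frame=0x29 idx=15 entry=0x41007 [P=1 RW=1 US=1 PS=0]
  L1: frame=0x41 idx=9 entry=0x45007 [P=1 RW=1 US=1 PS=0]
  L2: frame=0x45 idx=13 entry=0x47007 [P=1 RW=1 US=1 PS=0]
  ⇒ phys 0x47FC1  [3 reads]

Access #4 fault: NONE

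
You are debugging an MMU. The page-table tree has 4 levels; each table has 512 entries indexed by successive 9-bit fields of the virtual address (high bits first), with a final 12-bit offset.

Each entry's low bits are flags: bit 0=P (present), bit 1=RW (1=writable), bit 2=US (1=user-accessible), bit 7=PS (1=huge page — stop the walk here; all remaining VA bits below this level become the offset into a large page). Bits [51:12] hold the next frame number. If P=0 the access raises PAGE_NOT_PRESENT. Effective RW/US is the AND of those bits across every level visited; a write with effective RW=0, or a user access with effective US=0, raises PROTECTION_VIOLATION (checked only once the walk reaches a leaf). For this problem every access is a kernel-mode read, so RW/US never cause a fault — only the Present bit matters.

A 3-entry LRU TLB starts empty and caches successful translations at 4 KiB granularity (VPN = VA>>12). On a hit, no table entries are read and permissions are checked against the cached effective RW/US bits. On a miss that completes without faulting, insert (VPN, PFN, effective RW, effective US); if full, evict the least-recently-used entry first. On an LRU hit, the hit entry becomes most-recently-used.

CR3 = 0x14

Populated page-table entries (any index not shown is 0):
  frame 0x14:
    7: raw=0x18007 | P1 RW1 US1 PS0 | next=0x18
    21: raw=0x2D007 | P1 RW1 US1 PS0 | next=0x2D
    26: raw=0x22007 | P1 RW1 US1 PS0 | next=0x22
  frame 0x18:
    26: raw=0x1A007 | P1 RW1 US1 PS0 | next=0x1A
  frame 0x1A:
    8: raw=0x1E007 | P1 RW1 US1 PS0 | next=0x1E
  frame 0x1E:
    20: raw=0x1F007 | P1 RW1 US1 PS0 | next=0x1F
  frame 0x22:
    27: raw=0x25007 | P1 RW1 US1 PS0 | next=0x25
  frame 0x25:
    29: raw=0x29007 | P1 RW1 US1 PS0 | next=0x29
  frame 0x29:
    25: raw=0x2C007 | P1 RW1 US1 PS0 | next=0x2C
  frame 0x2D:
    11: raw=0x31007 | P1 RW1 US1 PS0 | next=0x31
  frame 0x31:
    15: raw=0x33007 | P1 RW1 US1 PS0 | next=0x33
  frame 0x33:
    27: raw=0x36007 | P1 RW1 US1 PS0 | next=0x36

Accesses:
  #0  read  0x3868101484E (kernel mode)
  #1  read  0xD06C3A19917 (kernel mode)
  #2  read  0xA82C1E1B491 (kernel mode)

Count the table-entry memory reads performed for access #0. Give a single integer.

Per-access translation:
#0 VA=0x3868101484E (r,kernel):
  lvl0: tbl 0x14, slot 7 ⇒ 0x18007 (P1/RW1/US1/PS0)
  lvl1: tbl 0x18, slot 26 ⇒ 0x1A007 (P1/RW1/US1/PS0)
  lvl2: tbl 0x1A, slot 8 ⇒ 0x1E007 (P1/RW1/US1/PS0)
  lvl3: tbl 0x1E, slot 20 ⇒ 0x1F007 (P1/RW1/US1/PS0)
  ⇒ phys 0x1F84E  [4 reads]
#1 VA=0xD06C3A19917 (r,kernel):
  lvl0: tbl 0x14, slot 26 ⇒ 0x22007 (P1/RW1/US1/PS0)
  lvl1: tbl 0x22, slot 27 ⇒ 0x25007 (P1/RW1/US1/PS0)
  lvl2: tbl 0x25, slot 29 ⇒ 0x29007 (P1/RW1/US1/PS0)
  lvl3: tbl 0x29, slot 25 ⇒ 0x2C007 (P1/RW1/US1/PS0)
  ⇒ phys 0x2C917  [4 reads]
#2 VA=0xA82C1E1B491 (r,kernel):
  lvl0: tbl 0x14, slot 21 ⇒ 0x2D007 (P1/RW1/US1/PS0)
  lvl1: tbl 0x2D, slot 11 ⇒ 0x31007 (P1/RW1/US1/PS0)
  lvl2: tbl 0x31, slot 15 ⇒ 0x33007 (P1/RW1/US1/PS0)
  lvl3: tbl 0x33, slot 27 ⇒ 0x36007 (P1/RW1/US1/PS0)
  ⇒ phys 0x36491  [4 reads]

Entries read for #0: 4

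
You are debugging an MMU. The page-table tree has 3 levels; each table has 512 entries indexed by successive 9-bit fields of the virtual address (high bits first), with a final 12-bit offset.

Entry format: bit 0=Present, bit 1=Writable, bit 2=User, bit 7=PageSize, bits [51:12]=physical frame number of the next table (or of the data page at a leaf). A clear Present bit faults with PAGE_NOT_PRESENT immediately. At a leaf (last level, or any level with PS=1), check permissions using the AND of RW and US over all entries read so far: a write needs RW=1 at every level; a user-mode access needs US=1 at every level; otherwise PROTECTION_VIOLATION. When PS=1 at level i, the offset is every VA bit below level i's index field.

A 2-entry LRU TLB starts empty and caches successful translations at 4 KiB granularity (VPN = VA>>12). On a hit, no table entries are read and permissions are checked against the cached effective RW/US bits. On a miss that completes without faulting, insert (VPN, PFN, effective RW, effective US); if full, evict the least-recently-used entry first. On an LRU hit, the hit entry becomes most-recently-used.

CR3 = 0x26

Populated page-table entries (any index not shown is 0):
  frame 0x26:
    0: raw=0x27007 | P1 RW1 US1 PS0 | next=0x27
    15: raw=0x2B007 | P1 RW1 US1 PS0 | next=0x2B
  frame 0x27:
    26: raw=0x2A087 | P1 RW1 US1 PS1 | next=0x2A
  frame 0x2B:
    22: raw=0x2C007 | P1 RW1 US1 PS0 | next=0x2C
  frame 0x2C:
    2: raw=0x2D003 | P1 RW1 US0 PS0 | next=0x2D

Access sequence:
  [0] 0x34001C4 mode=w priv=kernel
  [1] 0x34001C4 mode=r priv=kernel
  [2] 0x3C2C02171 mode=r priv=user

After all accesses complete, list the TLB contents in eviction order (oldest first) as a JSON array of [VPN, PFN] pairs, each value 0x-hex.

Per-access translation:
#0 VA=0x34001C4 (w,kernel):
  lvl0: tbl 0x26, slot 0 ⇒ 0x27007 (P1/RW1/US1/PS0)
  lvl1: tbl 0x27, slot 26 ⇒ 0x2A087 (P1/RW1/US1/PS1)
  ⇒ phys 0x2A1C4 (huge @L1)  [2 reads]
#1 VA=0x34001C4 (r,kernel):
  TLB hit vpn=0x3400 → PA=0x2A1C4
#2 VA=0x3C2C02171 (r,user):
  lvl0: tbl 0x26, slot 15 ⇒ 0x2B007 (P1/RW1/US1/PS0)
  lvl1: tbl 0x2B, slot 22 ⇒ 0x2C007 (P1/RW1/US1/PS0)
  lvl2: tbl 0x2C, slot 2 ⇒ 0x2D003 (P1/RW1/US0/PS0)
  → PROTECTION_VIOLATION  (3 entries read)

TLB: [["0x3400", "0x2A"]]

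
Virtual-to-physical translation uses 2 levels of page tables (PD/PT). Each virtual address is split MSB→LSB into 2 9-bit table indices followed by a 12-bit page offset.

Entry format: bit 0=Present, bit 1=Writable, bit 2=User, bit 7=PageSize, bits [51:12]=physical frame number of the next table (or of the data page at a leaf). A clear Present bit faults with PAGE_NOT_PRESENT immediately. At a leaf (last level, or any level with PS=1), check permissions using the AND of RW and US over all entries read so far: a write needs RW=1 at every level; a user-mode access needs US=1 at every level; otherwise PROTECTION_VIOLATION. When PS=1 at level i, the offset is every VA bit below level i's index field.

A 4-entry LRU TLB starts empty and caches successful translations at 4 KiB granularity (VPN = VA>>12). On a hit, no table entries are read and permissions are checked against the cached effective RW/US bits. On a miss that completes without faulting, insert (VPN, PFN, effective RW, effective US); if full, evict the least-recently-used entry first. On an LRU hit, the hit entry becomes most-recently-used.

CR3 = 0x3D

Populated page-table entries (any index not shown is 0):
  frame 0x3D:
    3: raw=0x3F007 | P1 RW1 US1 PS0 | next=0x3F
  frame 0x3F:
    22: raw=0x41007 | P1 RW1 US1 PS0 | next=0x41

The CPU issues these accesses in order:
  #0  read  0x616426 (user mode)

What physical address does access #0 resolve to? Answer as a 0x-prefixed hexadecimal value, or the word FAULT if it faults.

Walk each access:
#0 VA=0x616426 (r,user):
  L0: frame=0x3D idx=3 entry=0x3F007 [P=1 RW=1 US=1 PS=0]
  L1: frame=0x3F idx=22 entry=0x41007 [P=1 RW=1 US=1 PS=0]
  → PA=0x41426  (2 entries read)

Access #0 PA: 0x41426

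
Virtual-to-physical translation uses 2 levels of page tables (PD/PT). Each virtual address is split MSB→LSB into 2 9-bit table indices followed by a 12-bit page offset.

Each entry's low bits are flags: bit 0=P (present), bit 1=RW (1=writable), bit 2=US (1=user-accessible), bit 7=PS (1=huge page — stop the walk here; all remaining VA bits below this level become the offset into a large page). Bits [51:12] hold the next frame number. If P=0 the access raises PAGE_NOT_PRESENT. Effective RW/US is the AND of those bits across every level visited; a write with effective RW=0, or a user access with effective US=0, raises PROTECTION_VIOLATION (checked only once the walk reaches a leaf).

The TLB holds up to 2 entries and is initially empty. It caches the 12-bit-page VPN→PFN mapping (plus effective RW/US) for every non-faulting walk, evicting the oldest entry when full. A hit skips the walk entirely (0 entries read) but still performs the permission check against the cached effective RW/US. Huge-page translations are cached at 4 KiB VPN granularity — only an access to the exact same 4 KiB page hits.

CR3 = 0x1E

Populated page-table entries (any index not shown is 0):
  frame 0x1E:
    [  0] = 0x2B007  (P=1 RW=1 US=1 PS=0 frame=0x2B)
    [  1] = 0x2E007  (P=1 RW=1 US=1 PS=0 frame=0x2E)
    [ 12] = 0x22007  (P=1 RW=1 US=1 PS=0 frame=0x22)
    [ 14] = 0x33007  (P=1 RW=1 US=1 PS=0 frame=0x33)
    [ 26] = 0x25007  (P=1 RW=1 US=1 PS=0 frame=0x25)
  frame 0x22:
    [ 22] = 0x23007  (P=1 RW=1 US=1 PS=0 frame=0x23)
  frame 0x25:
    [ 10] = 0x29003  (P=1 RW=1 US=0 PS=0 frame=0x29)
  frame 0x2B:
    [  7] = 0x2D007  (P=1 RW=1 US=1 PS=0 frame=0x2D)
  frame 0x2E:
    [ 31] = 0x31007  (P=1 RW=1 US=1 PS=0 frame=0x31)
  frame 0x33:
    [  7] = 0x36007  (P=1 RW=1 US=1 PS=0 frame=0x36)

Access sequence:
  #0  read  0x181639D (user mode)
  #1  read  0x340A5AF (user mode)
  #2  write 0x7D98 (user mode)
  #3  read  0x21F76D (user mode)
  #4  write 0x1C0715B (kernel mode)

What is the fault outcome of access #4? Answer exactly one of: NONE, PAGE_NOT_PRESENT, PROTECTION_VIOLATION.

Trace:
#0 VA=0x181639D (r,user):
  L0: frame=0x1E idx=12 entry=0x22007 [P=1 RW=1 US=1 PS=0]
  L1: frame=0x22 idx=22 entry=0x23007 [P=1 RW=1 US=1 PS=0]
  ⇒ phys 0x2339D  [2 reads]
#1 VA=0x340A5AF (r,user):
  L0: frame=0x1E idx=26 entry=0x25007 [P=1 RW=1 US=1 PS=0]
  L1: frame=0x25 idx=10 entry=0x29003 [P=1 RW=1 US=0 PS=0]
  ⇒ fault: PROTECTION_VIOLATION  — 2 lookups
#2 VA=0x7D98 (w,user):
  L0: frame=0x1E idx=0 entry=0x2B007 [P=1 RW=1 US=1 PS=0]
  L1: frame=0x2B idx=7 entry=0x2D007 [P=1 RW=1 US=1 PS=0]
  ⇒ phys 0x2DD98  [2 reads]
#3 VA=0x21F76D (r,user):
  L0: frame=0x1E idx=1 entry=0x2E007 [P=1 RW=1 US=1 PS=0]
  L1: frame=0x2E idx=31 entry=0x31007 [P=1 RW=1 US=1 PS=0]
  ⇒ phys 0x3176D  [2 reads]
#4 VA=0x1C0715B (w,kernel):
  L0: frame=0x1E idx=14 entry=0x33007 [P=1 RW=1 US=1 PS=0]
  L1: frame=0x33 idx=7 entry=0x36007 [P=1 RW=1 US=1 PS=0]
  ⇒ phys 0x3615B  [2 reads]

Access #4 fault: NONE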